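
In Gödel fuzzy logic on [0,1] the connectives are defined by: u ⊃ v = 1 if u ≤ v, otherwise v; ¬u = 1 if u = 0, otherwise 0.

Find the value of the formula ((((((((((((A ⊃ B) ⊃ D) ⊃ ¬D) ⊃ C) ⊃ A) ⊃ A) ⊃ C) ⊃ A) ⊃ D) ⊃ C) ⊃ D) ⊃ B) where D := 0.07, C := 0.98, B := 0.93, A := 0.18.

(A ⊃ B): 0.18 ≤ 0.93, so result = 1
((A ⊃ B) ⊃ D): 1 > 0.07, so result = 0.07
¬D: Gödel ¬ of 0.07 = 0 (operand ≠ 0)
(((A ⊃ B) ⊃ D) ⊃ ¬D): 0.07 > 0, so result = 0
((((A ⊃ B) ⊃ D) ⊃ ¬D) ⊃ C): 0 ≤ 0.98, so result = 1
(((((A ⊃ B) ⊃ D) ⊃ ¬D) ⊃ C) ⊃ A): 1 > 0.18, so result = 0.18
((((((A ⊃ B) ⊃ D) ⊃ ¬D) ⊃ C) ⊃ A) ⊃ A): 0.18 ≤ 0.18, so result = 1
(((((((A ⊃ B) ⊃ D) ⊃ ¬D) ⊃ C) ⊃ A) ⊃ A) ⊃ C): 1 > 0.98, so result = 0.98
((((((((A ⊃ B) ⊃ D) ⊃ ¬D) ⊃ C) ⊃ A) ⊃ A) ⊃ C) ⊃ A): 0.98 > 0.18, so result = 0.18
(((((((((A ⊃ B) ⊃ D) ⊃ ¬D) ⊃ C) ⊃ A) ⊃ A) ⊃ C) ⊃ A) ⊃ D): 0.18 > 0.07, so result = 0.07
((((((((((A ⊃ B) ⊃ D) ⊃ ¬D) ⊃ C) ⊃ A) ⊃ A) ⊃ C) ⊃ A) ⊃ D) ⊃ C): 0.07 ≤ 0.98, so result = 1
(((((((((((A ⊃ B) ⊃ D) ⊃ ¬D) ⊃ C) ⊃ A) ⊃ A) ⊃ C) ⊃ A) ⊃ D) ⊃ C) ⊃ D): 1 > 0.07, so result = 0.07
((((((((((((A ⊃ B) ⊃ D) ⊃ ¬D) ⊃ C) ⊃ A) ⊃ A) ⊃ C) ⊃ A) ⊃ D) ⊃ C) ⊃ D) ⊃ B): 0.07 ≤ 0.93, so result = 1

1.00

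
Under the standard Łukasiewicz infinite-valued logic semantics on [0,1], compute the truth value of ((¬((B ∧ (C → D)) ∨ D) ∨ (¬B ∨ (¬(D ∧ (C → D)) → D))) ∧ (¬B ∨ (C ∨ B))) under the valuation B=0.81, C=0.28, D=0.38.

(C → D): min(1, 1 − 0.28 + 0.38) = 1
(B ∧ (C → D)) = min(0.81, 1) = 0.81
((B ∧ (C → D)) ∨ D) = max(0.81, 0.38) = 0.81
¬((B ∧ (C → D)) ∨ D): Łukasiewicz ¬ gives 1 − 0.81 = 0.19
¬B: Łukasiewicz ¬ gives 1 − 0.81 = 0.19
(C → D): min(1, 1 − 0.28 + 0.38) = 1
(D ∧ (C → D)) = min(0.38, 1) = 0.38
¬(D ∧ (C → D)): Łukasiewicz ¬ gives 1 − 0.38 = 0.62
(¬(D ∧ (C → D)) → D): min(1, 1 − 0.62 + 0.38) = 0.76
(¬B ∨ (¬(D ∧ (C → D)) → D)) = max(0.19, 0.76) = 0.76
(¬((B ∧ (C → D)) ∨ D) ∨ (¬B ∨ (¬(D ∧ (C → D)) → D))) = max(0.19, 0.76) = 0.76
¬B: Łukasiewicz ¬ gives 1 − 0.81 = 0.19
(C ∨ B) = max(0.28, 0.81) = 0.81
(¬B ∨ (C ∨ B)) = max(0.19, 0.81) = 0.81
((¬((B ∧ (C → D)) ∨ D) ∨ (¬B ∨ (¬(D ∧ (C → D)) → D))) ∧ (¬B ∨ (C ∨ B))) = min(0.76, 0.81) = 0.76

0.76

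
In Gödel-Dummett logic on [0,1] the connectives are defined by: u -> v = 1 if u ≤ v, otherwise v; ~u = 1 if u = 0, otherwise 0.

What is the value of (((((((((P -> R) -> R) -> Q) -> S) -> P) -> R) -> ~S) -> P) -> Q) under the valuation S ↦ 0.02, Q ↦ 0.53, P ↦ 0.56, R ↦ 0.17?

0.53

(P -> R): 0.56 > 0.17, so result = 0.17
((P -> R) -> R): 0.17 ≤ 0.17, so result = 1
(((P -> R) -> R) -> Q): 1 > 0.53, so result = 0.53
((((P -> R) -> R) -> Q) -> S): 0.53 > 0.02, so result = 0.02
(((((P -> R) -> R) -> Q) -> S) -> P): 0.02 ≤ 0.56, so result = 1
((((((P -> R) -> R) -> Q) -> S) -> P) -> R): 1 > 0.17, so result = 0.17
~S: Gödel ¬ of 0.02 = 0 (operand ≠ 0)
(((((((P -> R) -> R) -> Q) -> S) -> P) -> R) -> ~S): 0.17 > 0, so result = 0
((((((((P -> R) -> R) -> Q) -> S) -> P) -> R) -> ~S) -> P): 0 ≤ 0.56, so result = 1
(((((((((P -> R) -> R) -> Q) -> S) -> P) -> R) -> ~S) -> P) -> Q): 1 > 0.53, so result = 0.53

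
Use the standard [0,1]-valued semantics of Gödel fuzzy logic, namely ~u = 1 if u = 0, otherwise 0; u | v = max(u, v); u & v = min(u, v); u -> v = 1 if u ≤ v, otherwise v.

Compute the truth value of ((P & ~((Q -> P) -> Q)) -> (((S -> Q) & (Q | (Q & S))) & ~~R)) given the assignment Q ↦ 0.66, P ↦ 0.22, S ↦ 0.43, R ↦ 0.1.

1.00

(Q -> P): 0.66 > 0.22, so result = 0.22
((Q -> P) -> Q): 0.22 ≤ 0.66, so result = 1
~((Q -> P) -> Q): Gödel ¬ of 1 = 0 (operand ≠ 0)
(P & ~((Q -> P) -> Q)) = min(0.22, 0) = 0
(S -> Q): 0.43 ≤ 0.66, so result = 1
(Q & S) = min(0.66, 0.43) = 0.43
(Q | (Q & S)) = max(0.66, 0.43) = 0.66
((S -> Q) & (Q | (Q & S))) = min(1, 0.66) = 0.66
~R: Gödel ¬ of 0.1 = 0 (operand ≠ 0)
~~R: Gödel ¬ of 0 = 1 (operand is 0)
(((S -> Q) & (Q | (Q & S))) & ~~R) = min(0.66, 1) = 0.66
((P & ~((Q -> P) -> Q)) -> (((S -> Q) & (Q | (Q & S))) & ~~R)): 0 ≤ 0.66, so result = 1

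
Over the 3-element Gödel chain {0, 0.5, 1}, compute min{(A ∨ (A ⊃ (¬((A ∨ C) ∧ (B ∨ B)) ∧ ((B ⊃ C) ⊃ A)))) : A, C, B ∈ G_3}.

The minimum is attained at A = 0.5, C = 0, B = 0.5:
  (A ∨ C) = max(0.5, 0) = 0.5
  (B ∨ B) = max(0.5, 0.5) = 0.5
  ((A ∨ C) ∧ (B ∨ B)) = min(0.5, 0.5) = 0.5
  ¬((A ∨ C) ∧ (B ∨ B)): Gödel ¬ of 0.5 = 0 (operand ≠ 0)
  (B ⊃ C): 0.5 > 0, so result = 0
  ((B ⊃ C) ⊃ A): 0 ≤ 0.5, so result = 1
  (¬((A ∨ C) ∧ (B ∨ B)) ∧ ((B ⊃ C) ⊃ A)) = min(0, 1) = 0
  (A ⊃ (¬((A ∨ C) ∧ (B ∨ B)) ∧ ((B ⊃ C) ⊃ A))): 0.5 > 0, so result = 0
  (A ∨ (A ⊃ (¬((A ∨ C) ∧ (B ∨ B)) ∧ ((B ⊃ C) ⊃ A)))) = max(0.5, 0) = 0.5
Checking all 27 assignments confirms none give a value below 0.50.

0.50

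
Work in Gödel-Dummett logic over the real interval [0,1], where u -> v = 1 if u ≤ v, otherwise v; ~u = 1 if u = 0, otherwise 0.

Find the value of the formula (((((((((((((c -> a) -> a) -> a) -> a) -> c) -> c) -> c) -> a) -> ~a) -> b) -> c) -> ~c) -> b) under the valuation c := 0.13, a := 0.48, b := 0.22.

1.00

(c -> a): 0.13 ≤ 0.48, so result = 1
((c -> a) -> a): 1 > 0.48, so result = 0.48
(((c -> a) -> a) -> a): 0.48 ≤ 0.48, so result = 1
((((c -> a) -> a) -> a) -> a): 1 > 0.48, so result = 0.48
(((((c -> a) -> a) -> a) -> a) -> c): 0.48 > 0.13, so result = 0.13
((((((c -> a) -> a) -> a) -> a) -> c) -> c): 0.13 ≤ 0.13, so result = 1
(((((((c -> a) -> a) -> a) -> a) -> c) -> c) -> c): 1 > 0.13, so result = 0.13
((((((((c -> a) -> a) -> a) -> a) -> c) -> c) -> c) -> a): 0.13 ≤ 0.48, so result = 1
~a: Gödel ¬ of 0.48 = 0 (operand ≠ 0)
(((((((((c -> a) -> a) -> a) -> a) -> c) -> c) -> c) -> a) -> ~a): 1 > 0, so result = 0
((((((((((c -> a) -> a) -> a) -> a) -> c) -> c) -> c) -> a) -> ~a) -> b): 0 ≤ 0.22, so result = 1
(((((((((((c -> a) -> a) -> a) -> a) -> c) -> c) -> c) -> a) -> ~a) -> b) -> c): 1 > 0.13, so result = 0.13
~c: Gödel ¬ of 0.13 = 0 (operand ≠ 0)
((((((((((((c -> a) -> a) -> a) -> a) -> c) -> c) -> c) -> a) -> ~a) -> b) -> c) -> ~c): 0.13 > 0, so result = 0
(((((((((((((c -> a) -> a) -> a) -> a) -> c) -> c) -> c) -> a) -> ~a) -> b) -> c) -> ~c) -> b): 0 ≤ 0.22, so result = 1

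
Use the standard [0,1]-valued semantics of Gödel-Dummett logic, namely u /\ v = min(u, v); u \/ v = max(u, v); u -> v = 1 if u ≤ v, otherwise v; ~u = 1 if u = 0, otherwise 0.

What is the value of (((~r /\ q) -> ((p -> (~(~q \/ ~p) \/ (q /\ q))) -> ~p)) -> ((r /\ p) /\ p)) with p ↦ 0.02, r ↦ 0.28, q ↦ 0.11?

~r: Gödel ¬ of 0.28 = 0 (operand ≠ 0)
(~r /\ q) = min(0, 0.11) = 0
~q: Gödel ¬ of 0.11 = 0 (operand ≠ 0)
~p: Gödel ¬ of 0.02 = 0 (operand ≠ 0)
(~q \/ ~p) = max(0, 0) = 0
~(~q \/ ~p): Gödel ¬ of 0 = 1 (operand is 0)
(q /\ q) = min(0.11, 0.11) = 0.11
(~(~q \/ ~p) \/ (q /\ q)) = max(1, 0.11) = 1
(p -> (~(~q \/ ~p) \/ (q /\ q))): 0.02 ≤ 1, so result = 1
~p: Gödel ¬ of 0.02 = 0 (operand ≠ 0)
((p -> (~(~q \/ ~p) \/ (q /\ q))) -> ~p): 1 > 0, so result = 0
((~r /\ q) -> ((p -> (~(~q \/ ~p) \/ (q /\ q))) -> ~p)): 0 ≤ 0, so result = 1
(r /\ p) = min(0.28, 0.02) = 0.02
((r /\ p) /\ p) = min(0.02, 0.02) = 0.02
(((~r /\ q) -> ((p -> (~(~q \/ ~p) \/ (q /\ q))) -> ~p)) -> ((r /\ p) /\ p)): 1 > 0.02, so result = 0.02

0.02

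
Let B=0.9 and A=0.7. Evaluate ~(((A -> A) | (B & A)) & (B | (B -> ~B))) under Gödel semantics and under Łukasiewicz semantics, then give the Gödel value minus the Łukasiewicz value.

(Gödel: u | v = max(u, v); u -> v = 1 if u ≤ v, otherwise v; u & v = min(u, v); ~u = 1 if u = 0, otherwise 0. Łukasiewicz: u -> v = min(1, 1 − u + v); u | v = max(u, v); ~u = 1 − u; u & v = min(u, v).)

-0.10

Gödel evaluation:
  (A -> A): 0.7 ≤ 0.7, so result = 1
  (B & A) = min(0.9, 0.7) = 0.7
  ((A -> A) | (B & A)) = max(1, 0.7) = 1
  ~B: Gödel ¬ of 0.9 = 0 (operand ≠ 0)
  (B -> ~B): 0.9 > 0, so result = 0
  (B | (B -> ~B)) = max(0.9, 0) = 0.9
  (((A -> A) | (B & A)) & (B | (B -> ~B))) = min(1, 0.9) = 0.9
  ~(((A -> A) | (B & A)) & (B | (B -> ~B))): Gödel ¬ of 0.9 = 0 (operand ≠ 0)
  Gödel value = 0
Łukasiewicz evaluation:
  (A -> A): min(1, 1 − 0.7 + 0.7) = 1
  (B & A) = min(0.9, 0.7) = 0.7
  ((A -> A) | (B & A)) = max(1, 0.7) = 1
  ~B: Łukasiewicz ¬ gives 1 − 0.9 = 0.1
  (B -> ~B): min(1, 1 − 0.9 + 0.1) = 0.2
  (B | (B -> ~B)) = max(0.9, 0.2) = 0.9
  (((A -> A) | (B & A)) & (B | (B -> ~B))) = min(1, 0.9) = 0.9
  ~(((A -> A) | (B & A)) & (B | (B -> ~B))): Łukasiewicz ¬ gives 1 − 0.9 = 0.1
  Łukasiewicz value = 0.1
Difference: 0 − 0.1 = -0.10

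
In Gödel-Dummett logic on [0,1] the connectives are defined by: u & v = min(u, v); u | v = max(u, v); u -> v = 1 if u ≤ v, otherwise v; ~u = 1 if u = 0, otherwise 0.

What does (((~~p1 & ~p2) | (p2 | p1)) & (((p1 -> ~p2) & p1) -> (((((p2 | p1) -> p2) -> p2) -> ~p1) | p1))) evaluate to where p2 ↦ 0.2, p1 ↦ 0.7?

0.70

~p1: Gödel ¬ of 0.7 = 0 (operand ≠ 0)
~~p1: Gödel ¬ of 0 = 1 (operand is 0)
~p2: Gödel ¬ of 0.2 = 0 (operand ≠ 0)
(~~p1 & ~p2) = min(1, 0) = 0
(p2 | p1) = max(0.2, 0.7) = 0.7
((~~p1 & ~p2) | (p2 | p1)) = max(0, 0.7) = 0.7
~p2: Gödel ¬ of 0.2 = 0 (operand ≠ 0)
(p1 -> ~p2): 0.7 > 0, so result = 0
((p1 -> ~p2) & p1) = min(0, 0.7) = 0
(p2 | p1) = max(0.2, 0.7) = 0.7
((p2 | p1) -> p2): 0.7 > 0.2, so result = 0.2
(((p2 | p1) -> p2) -> p2): 0.2 ≤ 0.2, so result = 1
~p1: Gödel ¬ of 0.7 = 0 (operand ≠ 0)
((((p2 | p1) -> p2) -> p2) -> ~p1): 1 > 0, so result = 0
(((((p2 | p1) -> p2) -> p2) -> ~p1) | p1) = max(0, 0.7) = 0.7
(((p1 -> ~p2) & p1) -> (((((p2 | p1) -> p2) -> p2) -> ~p1) | p1)): 0 ≤ 0.7, so result = 1
(((~~p1 & ~p2) | (p2 | p1)) & (((p1 -> ~p2) & p1) -> (((((p2 | p1) -> p2) -> p2) -> ~p1) | p1))) = min(0.7, 1) = 0.7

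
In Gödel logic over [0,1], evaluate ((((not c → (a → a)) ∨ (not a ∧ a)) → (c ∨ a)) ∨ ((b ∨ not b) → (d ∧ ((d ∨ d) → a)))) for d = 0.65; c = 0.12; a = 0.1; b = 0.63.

0.12

not c: Gödel ¬ of 0.12 = 0 (operand ≠ 0)
(a → a): 0.1 ≤ 0.1, so result = 1
(not c → (a → a)): 0 ≤ 1, so result = 1
not a: Gödel ¬ of 0.1 = 0 (operand ≠ 0)
(not a ∧ a) = min(0, 0.1) = 0
((not c → (a → a)) ∨ (not a ∧ a)) = max(1, 0) = 1
(c ∨ a) = max(0.12, 0.1) = 0.12
(((not c → (a → a)) ∨ (not a ∧ a)) → (c ∨ a)): 1 > 0.12, so result = 0.12
not b: Gödel ¬ of 0.63 = 0 (operand ≠ 0)
(b ∨ not b) = max(0.63, 0) = 0.63
(d ∨ d) = max(0.65, 0.65) = 0.65
((d ∨ d) → a): 0.65 > 0.1, so result = 0.1
(d ∧ ((d ∨ d) → a)) = min(0.65, 0.1) = 0.1
((b ∨ not b) → (d ∧ ((d ∨ d) → a))): 0.63 > 0.1, so result = 0.1
((((not c → (a → a)) ∨ (not a ∧ a)) → (c ∨ a)) ∨ ((b ∨ not b) → (d ∧ ((d ∨ d) → a)))) = max(0.12, 0.1) = 0.12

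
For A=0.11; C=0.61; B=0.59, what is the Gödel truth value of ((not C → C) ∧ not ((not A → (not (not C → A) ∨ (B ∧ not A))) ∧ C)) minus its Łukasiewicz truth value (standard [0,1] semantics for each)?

-0.39

Gödel evaluation:
  not C: Gödel ¬ of 0.61 = 0 (operand ≠ 0)
  (not C → C): 0 ≤ 0.61, so result = 1
  not A: Gödel ¬ of 0.11 = 0 (operand ≠ 0)
  not C: Gödel ¬ of 0.61 = 0 (operand ≠ 0)
  (not C → A): 0 ≤ 0.11, so result = 1
  not (not C → A): Gödel ¬ of 1 = 0 (operand ≠ 0)
  not A: Gödel ¬ of 0.11 = 0 (operand ≠ 0)
  (B ∧ not A) = min(0.59, 0) = 0
  (not (not C → A) ∨ (B ∧ not A)) = max(0, 0) = 0
  (not A → (not (not C → A) ∨ (B ∧ not A))): 0 ≤ 0, so result = 1
  ((not A → (not (not C → A) ∨ (B ∧ not A))) ∧ C) = min(1, 0.61) = 0.61
  not ((not A → (not (not C → A) ∨ (B ∧ not A))) ∧ C): Gödel ¬ of 0.61 = 0 (operand ≠ 0)
  ((not C → C) ∧ not ((not A → (not (not C → A) ∨ (B ∧ not A))) ∧ C)) = min(1, 0) = 0
  Gödel value = 0
Łukasiewicz evaluation:
  not C: Łukasiewicz ¬ gives 1 − 0.61 = 0.39
  (not C → C): min(1, 1 − 0.39 + 0.61) = 1
  not A: Łukasiewicz ¬ gives 1 − 0.11 = 0.89
  not C: Łukasiewicz ¬ gives 1 − 0.61 = 0.39
  (not C → A): min(1, 1 − 0.39 + 0.11) = 0.72
  not (not C → A): Łukasiewicz ¬ gives 1 − 0.72 = 0.28
  not A: Łukasiewicz ¬ gives 1 − 0.11 = 0.89
  (B ∧ not A) = min(0.59, 0.89) = 0.59
  (not (not C → A) ∨ (B ∧ not A)) = max(0.28, 0.59) = 0.59
  (not A → (not (not C → A) ∨ (B ∧ not A))): min(1, 1 − 0.89 + 0.59) = 0.7
  ((not A → (not (not C → A) ∨ (B ∧ not A))) ∧ C) = min(0.7, 0.61) = 0.61
  not ((not A → (not (not C → A) ∨ (B ∧ not A))) ∧ C): Łukasiewicz ¬ gives 1 − 0.61 = 0.39
  ((not C → C) ∧ not ((not A → (not (not C → A) ∨ (B ∧ not A))) ∧ C)) = min(1, 0.39) = 0.39
  Łukasiewicz value = 0.39
Difference: 0 − 0.39 = -0.39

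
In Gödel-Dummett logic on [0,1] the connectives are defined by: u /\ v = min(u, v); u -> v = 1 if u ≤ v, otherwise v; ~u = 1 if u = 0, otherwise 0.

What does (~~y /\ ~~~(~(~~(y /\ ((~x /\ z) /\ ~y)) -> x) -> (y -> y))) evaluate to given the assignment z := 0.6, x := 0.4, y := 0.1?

0.00

~y: Gödel ¬ of 0.1 = 0 (operand ≠ 0)
~~y: Gödel ¬ of 0 = 1 (operand is 0)
~x: Gödel ¬ of 0.4 = 0 (operand ≠ 0)
(~x /\ z) = min(0, 0.6) = 0
~y: Gödel ¬ of 0.1 = 0 (operand ≠ 0)
((~x /\ z) /\ ~y) = min(0, 0) = 0
(y /\ ((~x /\ z) /\ ~y)) = min(0.1, 0) = 0
~(y /\ ((~x /\ z) /\ ~y)): Gödel ¬ of 0 = 1 (operand is 0)
~~(y /\ ((~x /\ z) /\ ~y)): Gödel ¬ of 1 = 0 (operand ≠ 0)
(~~(y /\ ((~x /\ z) /\ ~y)) -> x): 0 ≤ 0.4, so result = 1
~(~~(y /\ ((~x /\ z) /\ ~y)) -> x): Gödel ¬ of 1 = 0 (operand ≠ 0)
(y -> y): 0.1 ≤ 0.1, so result = 1
(~(~~(y /\ ((~x /\ z) /\ ~y)) -> x) -> (y -> y)): 0 ≤ 1, so result = 1
~(~(~~(y /\ ((~x /\ z) /\ ~y)) -> x) -> (y -> y)): Gödel ¬ of 1 = 0 (operand ≠ 0)
~~(~(~~(y /\ ((~x /\ z) /\ ~y)) -> x) -> (y -> y)): Gödel ¬ of 0 = 1 (operand is 0)
~~~(~(~~(y /\ ((~x /\ z) /\ ~y)) -> x) -> (y -> y)): Gödel ¬ of 1 = 0 (operand ≠ 0)
(~~y /\ ~~~(~(~~(y /\ ((~x /\ z) /\ ~y)) -> x) -> (y -> y))) = min(1, 0) = 0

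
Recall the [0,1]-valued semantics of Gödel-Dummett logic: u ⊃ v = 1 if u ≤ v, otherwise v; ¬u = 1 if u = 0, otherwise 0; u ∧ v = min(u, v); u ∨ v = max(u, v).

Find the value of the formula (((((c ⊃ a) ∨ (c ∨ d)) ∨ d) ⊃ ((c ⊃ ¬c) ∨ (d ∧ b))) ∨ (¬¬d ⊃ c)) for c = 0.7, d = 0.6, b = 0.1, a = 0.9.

(c ⊃ a): 0.7 ≤ 0.9, so result = 1
(c ∨ d) = max(0.7, 0.6) = 0.7
((c ⊃ a) ∨ (c ∨ d)) = max(1, 0.7) = 1
(((c ⊃ a) ∨ (c ∨ d)) ∨ d) = max(1, 0.6) = 1
¬c: Gödel ¬ of 0.7 = 0 (operand ≠ 0)
(c ⊃ ¬c): 0.7 > 0, so result = 0
(d ∧ b) = min(0.6, 0.1) = 0.1
((c ⊃ ¬c) ∨ (d ∧ b)) = max(0, 0.1) = 0.1
((((c ⊃ a) ∨ (c ∨ d)) ∨ d) ⊃ ((c ⊃ ¬c) ∨ (d ∧ b))): 1 > 0.1, so result = 0.1
¬d: Gödel ¬ of 0.6 = 0 (operand ≠ 0)
¬¬d: Gödel ¬ of 0 = 1 (operand is 0)
(¬¬d ⊃ c): 1 > 0.7, so result = 0.7
(((((c ⊃ a) ∨ (c ∨ d)) ∨ d) ⊃ ((c ⊃ ¬c) ∨ (d ∧ b))) ∨ (¬¬d ⊃ c)) = max(0.1, 0.7) = 0.7

0.70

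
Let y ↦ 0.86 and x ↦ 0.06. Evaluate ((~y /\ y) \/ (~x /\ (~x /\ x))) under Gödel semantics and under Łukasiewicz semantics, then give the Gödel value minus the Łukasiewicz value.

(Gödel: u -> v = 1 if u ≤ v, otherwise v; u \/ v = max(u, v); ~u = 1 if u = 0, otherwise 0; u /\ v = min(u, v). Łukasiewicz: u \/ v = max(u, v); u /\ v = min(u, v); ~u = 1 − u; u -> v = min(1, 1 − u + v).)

Gödel evaluation:
  ~y: Gödel ¬ of 0.86 = 0 (operand ≠ 0)
  (~y /\ y) = min(0, 0.86) = 0
  ~x: Gödel ¬ of 0.06 = 0 (operand ≠ 0)
  ~x: Gödel ¬ of 0.06 = 0 (operand ≠ 0)
  (~x /\ x) = min(0, 0.06) = 0
  (~x /\ (~x /\ x)) = min(0, 0) = 0
  ((~y /\ y) \/ (~x /\ (~x /\ x))) = max(0, 0) = 0
  Gödel value = 0
Łukasiewicz evaluation:
  ~y: Łukasiewicz ¬ gives 1 − 0.86 = 0.14
  (~y /\ y) = min(0.14, 0.86) = 0.14
  ~x: Łukasiewicz ¬ gives 1 − 0.06 = 0.94
  ~x: Łukasiewicz ¬ gives 1 − 0.06 = 0.94
  (~x /\ x) = min(0.94, 0.06) = 0.06
  (~x /\ (~x /\ x)) = min(0.94, 0.06) = 0.06
  ((~y /\ y) \/ (~x /\ (~x /\ x))) = max(0.14, 0.06) = 0.14
  Łukasiewicz value = 0.14
Difference: 0 − 0.14 = -0.14

-0.14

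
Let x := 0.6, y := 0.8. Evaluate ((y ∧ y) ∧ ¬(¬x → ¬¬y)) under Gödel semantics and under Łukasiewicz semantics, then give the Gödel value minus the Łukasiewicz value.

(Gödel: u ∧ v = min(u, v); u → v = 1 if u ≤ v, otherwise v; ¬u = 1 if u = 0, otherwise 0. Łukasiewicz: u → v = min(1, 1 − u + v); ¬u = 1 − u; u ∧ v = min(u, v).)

Gödel evaluation:
  (y ∧ y) = min(0.8, 0.8) = 0.8
  ¬x: Gödel ¬ of 0.6 = 0 (operand ≠ 0)
  ¬y: Gödel ¬ of 0.8 = 0 (operand ≠ 0)
  ¬¬y: Gödel ¬ of 0 = 1 (operand is 0)
  (¬x → ¬¬y): 0 ≤ 1, so result = 1
  ¬(¬x → ¬¬y): Gödel ¬ of 1 = 0 (operand ≠ 0)
  ((y ∧ y) ∧ ¬(¬x → ¬¬y)) = min(0.8, 0) = 0
  Gödel value = 0
Łukasiewicz evaluation:
  (y ∧ y) = min(0.8, 0.8) = 0.8
  ¬x: Łukasiewicz ¬ gives 1 − 0.6 = 0.4
  ¬y: Łukasiewicz ¬ gives 1 − 0.8 = 0.2
  ¬¬y: Łukasiewicz ¬ gives 1 − 0.2 = 0.8
  (¬x → ¬¬y): min(1, 1 − 0.4 + 0.8) = 1
  ¬(¬x → ¬¬y): Łukasiewicz ¬ gives 1 − 1 = 0
  ((y ∧ y) ∧ ¬(¬x → ¬¬y)) = min(0.8, 0) = 0
  Łukasiewicz value = 0
Difference: 0 − 0 = 0.00

0.00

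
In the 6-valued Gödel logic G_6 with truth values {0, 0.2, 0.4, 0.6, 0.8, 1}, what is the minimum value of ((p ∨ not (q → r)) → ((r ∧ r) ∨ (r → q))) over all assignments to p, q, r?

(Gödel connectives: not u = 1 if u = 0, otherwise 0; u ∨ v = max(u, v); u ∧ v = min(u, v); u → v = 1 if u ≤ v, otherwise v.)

The minimum is attained at p = 0.4, q = 0, r = 0.2:
  (q → r): 0 ≤ 0.2, so result = 1
  not (q → r): Gödel ¬ of 1 = 0 (operand ≠ 0)
  (p ∨ not (q → r)) = max(0.4, 0) = 0.4
  (r ∧ r) = min(0.2, 0.2) = 0.2
  (r → q): 0.2 > 0, so result = 0
  ((r ∧ r) ∨ (r → q)) = max(0.2, 0) = 0.2
  ((p ∨ not (q → r)) → ((r ∧ r) ∨ (r → q))): 0.4 > 0.2, so result = 0.2
Checking all 216 assignments confirms none give a value below 0.20.

0.20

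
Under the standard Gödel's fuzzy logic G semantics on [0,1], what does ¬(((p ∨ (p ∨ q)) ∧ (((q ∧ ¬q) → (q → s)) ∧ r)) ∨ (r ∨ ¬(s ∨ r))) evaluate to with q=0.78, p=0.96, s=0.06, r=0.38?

0.00

(p ∨ q) = max(0.96, 0.78) = 0.96
(p ∨ (p ∨ q)) = max(0.96, 0.96) = 0.96
¬q: Gödel ¬ of 0.78 = 0 (operand ≠ 0)
(q ∧ ¬q) = min(0.78, 0) = 0
(q → s): 0.78 > 0.06, so result = 0.06
((q ∧ ¬q) → (q → s)): 0 ≤ 0.06, so result = 1
(((q ∧ ¬q) → (q → s)) ∧ r) = min(1, 0.38) = 0.38
((p ∨ (p ∨ q)) ∧ (((q ∧ ¬q) → (q → s)) ∧ r)) = min(0.96, 0.38) = 0.38
(s ∨ r) = max(0.06, 0.38) = 0.38
¬(s ∨ r): Gödel ¬ of 0.38 = 0 (operand ≠ 0)
(r ∨ ¬(s ∨ r)) = max(0.38, 0) = 0.38
(((p ∨ (p ∨ q)) ∧ (((q ∧ ¬q) → (q → s)) ∧ r)) ∨ (r ∨ ¬(s ∨ r))) = max(0.38, 0.38) = 0.38
¬(((p ∨ (p ∨ q)) ∧ (((q ∧ ¬q) → (q → s)) ∧ r)) ∨ (r ∨ ¬(s ∨ r))): Gödel ¬ of 0.38 = 0 (operand ≠ 0)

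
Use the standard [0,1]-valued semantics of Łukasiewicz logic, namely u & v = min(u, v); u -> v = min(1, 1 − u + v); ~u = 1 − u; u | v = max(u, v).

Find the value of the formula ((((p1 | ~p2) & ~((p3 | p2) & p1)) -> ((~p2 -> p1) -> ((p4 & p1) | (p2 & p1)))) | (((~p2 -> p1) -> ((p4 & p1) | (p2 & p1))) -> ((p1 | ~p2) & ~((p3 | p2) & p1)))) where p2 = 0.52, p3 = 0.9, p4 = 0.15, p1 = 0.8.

~p2: Łukasiewicz ¬ gives 1 − 0.52 = 0.48
(p1 | ~p2) = max(0.8, 0.48) = 0.8
(p3 | p2) = max(0.9, 0.52) = 0.9
((p3 | p2) & p1) = min(0.9, 0.8) = 0.8
~((p3 | p2) & p1): Łukasiewicz ¬ gives 1 − 0.8 = 0.2
((p1 | ~p2) & ~((p3 | p2) & p1)) = min(0.8, 0.2) = 0.2
~p2: Łukasiewicz ¬ gives 1 − 0.52 = 0.48
(~p2 -> p1): min(1, 1 − 0.48 + 0.8) = 1
(p4 & p1) = min(0.15, 0.8) = 0.15
(p2 & p1) = min(0.52, 0.8) = 0.52
((p4 & p1) | (p2 & p1)) = max(0.15, 0.52) = 0.52
((~p2 -> p1) -> ((p4 & p1) | (p2 & p1))): min(1, 1 − 1 + 0.52) = 0.52
(((p1 | ~p2) & ~((p3 | p2) & p1)) -> ((~p2 -> p1) -> ((p4 & p1) | (p2 & p1)))): min(1, 1 − 0.2 + 0.52) = 1
~p2: Łukasiewicz ¬ gives 1 − 0.52 = 0.48
(~p2 -> p1): min(1, 1 − 0.48 + 0.8) = 1
(p4 & p1) = min(0.15, 0.8) = 0.15
(p2 & p1) = min(0.52, 0.8) = 0.52
((p4 & p1) | (p2 & p1)) = max(0.15, 0.52) = 0.52
((~p2 -> p1) -> ((p4 & p1) | (p2 & p1))): min(1, 1 − 1 + 0.52) = 0.52
~p2: Łukasiewicz ¬ gives 1 − 0.52 = 0.48
(p1 | ~p2) = max(0.8, 0.48) = 0.8
(p3 | p2) = max(0.9, 0.52) = 0.9
((p3 | p2) & p1) = min(0.9, 0.8) = 0.8
~((p3 | p2) & p1): Łukasiewicz ¬ gives 1 − 0.8 = 0.2
((p1 | ~p2) & ~((p3 | p2) & p1)) = min(0.8, 0.2) = 0.2
(((~p2 -> p1) -> ((p4 & p1) | (p2 & p1))) -> ((p1 | ~p2) & ~((p3 | p2) & p1))): min(1, 1 − 0.52 + 0.2) = 0.68
((((p1 | ~p2) & ~((p3 | p2) & p1)) -> ((~p2 -> p1) -> ((p4 & p1) | (p2 & p1)))) | (((~p2 -> p1) -> ((p4 & p1) | (p2 & p1))) -> ((p1 | ~p2) & ~((p3 | p2) & p1)))) = max(1, 0.68) = 1

1.00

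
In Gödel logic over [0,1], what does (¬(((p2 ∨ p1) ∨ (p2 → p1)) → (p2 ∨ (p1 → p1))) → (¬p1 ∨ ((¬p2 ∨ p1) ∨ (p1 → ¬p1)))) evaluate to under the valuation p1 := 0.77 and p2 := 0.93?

1.00

(p2 ∨ p1) = max(0.93, 0.77) = 0.93
(p2 → p1): 0.93 > 0.77, so result = 0.77
((p2 ∨ p1) ∨ (p2 → p1)) = max(0.93, 0.77) = 0.93
(p1 → p1): 0.77 ≤ 0.77, so result = 1
(p2 ∨ (p1 → p1)) = max(0.93, 1) = 1
(((p2 ∨ p1) ∨ (p2 → p1)) → (p2 ∨ (p1 → p1))): 0.93 ≤ 1, so result = 1
¬(((p2 ∨ p1) ∨ (p2 → p1)) → (p2 ∨ (p1 → p1))): Gödel ¬ of 1 = 0 (operand ≠ 0)
¬p1: Gödel ¬ of 0.77 = 0 (operand ≠ 0)
¬p2: Gödel ¬ of 0.93 = 0 (operand ≠ 0)
(¬p2 ∨ p1) = max(0, 0.77) = 0.77
¬p1: Gödel ¬ of 0.77 = 0 (operand ≠ 0)
(p1 → ¬p1): 0.77 > 0, so result = 0
((¬p2 ∨ p1) ∨ (p1 → ¬p1)) = max(0.77, 0) = 0.77
(¬p1 ∨ ((¬p2 ∨ p1) ∨ (p1 → ¬p1))) = max(0, 0.77) = 0.77
(¬(((p2 ∨ p1) ∨ (p2 → p1)) → (p2 ∨ (p1 → p1))) → (¬p1 ∨ ((¬p2 ∨ p1) ∨ (p1 → ¬p1)))): 0 ≤ 0.77, so result = 1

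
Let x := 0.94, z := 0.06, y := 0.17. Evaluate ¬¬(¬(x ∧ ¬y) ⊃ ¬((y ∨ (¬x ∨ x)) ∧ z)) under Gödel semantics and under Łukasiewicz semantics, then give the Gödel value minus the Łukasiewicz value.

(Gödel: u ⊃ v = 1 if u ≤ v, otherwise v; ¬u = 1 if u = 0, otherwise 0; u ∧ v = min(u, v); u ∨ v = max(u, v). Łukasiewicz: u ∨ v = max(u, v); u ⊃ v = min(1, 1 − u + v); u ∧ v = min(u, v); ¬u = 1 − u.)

Gödel evaluation:
  ¬y: Gödel ¬ of 0.17 = 0 (operand ≠ 0)
  (x ∧ ¬y) = min(0.94, 0) = 0
  ¬(x ∧ ¬y): Gödel ¬ of 0 = 1 (operand is 0)
  ¬x: Gödel ¬ of 0.94 = 0 (operand ≠ 0)
  (¬x ∨ x) = max(0, 0.94) = 0.94
  (y ∨ (¬x ∨ x)) = max(0.17, 0.94) = 0.94
  ((y ∨ (¬x ∨ x)) ∧ z) = min(0.94, 0.06) = 0.06
  ¬((y ∨ (¬x ∨ x)) ∧ z): Gödel ¬ of 0.06 = 0 (operand ≠ 0)
  (¬(x ∧ ¬y) ⊃ ¬((y ∨ (¬x ∨ x)) ∧ z)): 1 > 0, so result = 0
  ¬(¬(x ∧ ¬y) ⊃ ¬((y ∨ (¬x ∨ x)) ∧ z)): Gödel ¬ of 0 = 1 (operand is 0)
  ¬¬(¬(x ∧ ¬y) ⊃ ¬((y ∨ (¬x ∨ x)) ∧ z)): Gödel ¬ of 1 = 0 (operand ≠ 0)
  Gödel value = 0
Łukasiewicz evaluation:
  ¬y: Łukasiewicz ¬ gives 1 − 0.17 = 0.83
  (x ∧ ¬y) = min(0.94, 0.83) = 0.83
  ¬(x ∧ ¬y): Łukasiewicz ¬ gives 1 − 0.83 = 0.17
  ¬x: Łukasiewicz ¬ gives 1 − 0.94 = 0.06
  (¬x ∨ x) = max(0.06, 0.94) = 0.94
  (y ∨ (¬x ∨ x)) = max(0.17, 0.94) = 0.94
  ((y ∨ (¬x ∨ x)) ∧ z) = min(0.94, 0.06) = 0.06
  ¬((y ∨ (¬x ∨ x)) ∧ z): Łukasiewicz ¬ gives 1 − 0.06 = 0.94
  (¬(x ∧ ¬y) ⊃ ¬((y ∨ (¬x ∨ x)) ∧ z)): min(1, 1 − 0.17 + 0.94) = 1
  ¬(¬(x ∧ ¬y) ⊃ ¬((y ∨ (¬x ∨ x)) ∧ z)): Łukasiewicz ¬ gives 1 − 1 = 0
  ¬¬(¬(x ∧ ¬y) ⊃ ¬((y ∨ (¬x ∨ x)) ∧ z)): Łukasiewicz ¬ gives 1 − 0 = 1
  Łukasiewicz value = 1
Difference: 0 − 1 = -1.00

-1.00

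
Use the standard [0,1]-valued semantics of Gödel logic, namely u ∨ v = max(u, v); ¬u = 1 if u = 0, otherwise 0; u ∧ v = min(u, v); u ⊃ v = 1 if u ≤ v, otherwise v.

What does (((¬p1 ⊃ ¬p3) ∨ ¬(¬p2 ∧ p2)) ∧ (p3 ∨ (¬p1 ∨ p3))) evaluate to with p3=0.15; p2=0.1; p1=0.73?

¬p1: Gödel ¬ of 0.73 = 0 (operand ≠ 0)
¬p3: Gödel ¬ of 0.15 = 0 (operand ≠ 0)
(¬p1 ⊃ ¬p3): 0 ≤ 0, so result = 1
¬p2: Gödel ¬ of 0.1 = 0 (operand ≠ 0)
(¬p2 ∧ p2) = min(0, 0.1) = 0
¬(¬p2 ∧ p2): Gödel ¬ of 0 = 1 (operand is 0)
((¬p1 ⊃ ¬p3) ∨ ¬(¬p2 ∧ p2)) = max(1, 1) = 1
¬p1: Gödel ¬ of 0.73 = 0 (operand ≠ 0)
(¬p1 ∨ p3) = max(0, 0.15) = 0.15
(p3 ∨ (¬p1 ∨ p3)) = max(0.15, 0.15) = 0.15
(((¬p1 ⊃ ¬p3) ∨ ¬(¬p2 ∧ p2)) ∧ (p3 ∨ (¬p1 ∨ p3))) = min(1, 0.15) = 0.15

0.15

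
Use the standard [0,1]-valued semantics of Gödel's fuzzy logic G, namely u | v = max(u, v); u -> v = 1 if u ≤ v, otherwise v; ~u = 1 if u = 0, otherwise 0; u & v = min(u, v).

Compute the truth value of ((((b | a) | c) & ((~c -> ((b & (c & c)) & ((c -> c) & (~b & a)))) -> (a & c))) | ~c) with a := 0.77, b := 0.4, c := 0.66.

0.66

(b | a) = max(0.4, 0.77) = 0.77
((b | a) | c) = max(0.77, 0.66) = 0.77
~c: Gödel ¬ of 0.66 = 0 (operand ≠ 0)
(c & c) = min(0.66, 0.66) = 0.66
(b & (c & c)) = min(0.4, 0.66) = 0.4
(c -> c): 0.66 ≤ 0.66, so result = 1
~b: Gödel ¬ of 0.4 = 0 (operand ≠ 0)
(~b & a) = min(0, 0.77) = 0
((c -> c) & (~b & a)) = min(1, 0) = 0
((b & (c & c)) & ((c -> c) & (~b & a))) = min(0.4, 0) = 0
(~c -> ((b & (c & c)) & ((c -> c) & (~b & a)))): 0 ≤ 0, so result = 1
(a & c) = min(0.77, 0.66) = 0.66
((~c -> ((b & (c & c)) & ((c -> c) & (~b & a)))) -> (a & c)): 1 > 0.66, so result = 0.66
(((b | a) | c) & ((~c -> ((b & (c & c)) & ((c -> c) & (~b & a)))) -> (a & c))) = min(0.77, 0.66) = 0.66
~c: Gödel ¬ of 0.66 = 0 (operand ≠ 0)
((((b | a) | c) & ((~c -> ((b & (c & c)) & ((c -> c) & (~b & a)))) -> (a & c))) | ~c) = max(0.66, 0) = 0.66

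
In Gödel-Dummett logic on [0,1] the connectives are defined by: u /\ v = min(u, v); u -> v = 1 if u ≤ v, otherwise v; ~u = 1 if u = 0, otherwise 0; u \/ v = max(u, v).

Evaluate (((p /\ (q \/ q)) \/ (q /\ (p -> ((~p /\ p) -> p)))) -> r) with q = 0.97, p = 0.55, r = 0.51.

(q \/ q) = max(0.97, 0.97) = 0.97
(p /\ (q \/ q)) = min(0.55, 0.97) = 0.55
~p: Gödel ¬ of 0.55 = 0 (operand ≠ 0)
(~p /\ p) = min(0, 0.55) = 0
((~p /\ p) -> p): 0 ≤ 0.55, so result = 1
(p -> ((~p /\ p) -> p)): 0.55 ≤ 1, so result = 1
(q /\ (p -> ((~p /\ p) -> p))) = min(0.97, 1) = 0.97
((p /\ (q \/ q)) \/ (q /\ (p -> ((~p /\ p) -> p)))) = max(0.55, 0.97) = 0.97
(((p /\ (q \/ q)) \/ (q /\ (p -> ((~p /\ p) -> p)))) -> r): 0.97 > 0.51, so result = 0.51

0.51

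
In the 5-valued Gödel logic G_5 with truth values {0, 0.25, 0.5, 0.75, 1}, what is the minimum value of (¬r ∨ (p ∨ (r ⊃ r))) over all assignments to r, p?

Every assignment gives 1. For instance at r = 0, p = 0:
  ¬r: Gödel ¬ of 0 = 1 (operand is 0)
  (r ⊃ r): 0 ≤ 0, so result = 1
  (p ∨ (r ⊃ r)) = max(0, 1) = 1
  (¬r ∨ (p ∨ (r ⊃ r))) = max(1, 1) = 1
All 25 assignments give value 1 — the formula is a G_5-tautology.

1.00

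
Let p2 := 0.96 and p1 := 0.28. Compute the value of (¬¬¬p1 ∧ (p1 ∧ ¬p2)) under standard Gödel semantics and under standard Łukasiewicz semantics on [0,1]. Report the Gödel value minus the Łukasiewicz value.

Gödel evaluation:
  ¬p1: Gödel ¬ of 0.28 = 0 (operand ≠ 0)
  ¬¬p1: Gödel ¬ of 0 = 1 (operand is 0)
  ¬¬¬p1: Gödel ¬ of 1 = 0 (operand ≠ 0)
  ¬p2: Gödel ¬ of 0.96 = 0 (operand ≠ 0)
  (p1 ∧ ¬p2) = min(0.28, 0) = 0
  (¬¬¬p1 ∧ (p1 ∧ ¬p2)) = min(0, 0) = 0
  Gödel value = 0
Łukasiewicz evaluation:
  ¬p1: Łukasiewicz ¬ gives 1 − 0.28 = 0.72
  ¬¬p1: Łukasiewicz ¬ gives 1 − 0.72 = 0.28
  ¬¬¬p1: Łukasiewicz ¬ gives 1 − 0.28 = 0.72
  ¬p2: Łukasiewicz ¬ gives 1 − 0.96 = 0.04
  (p1 ∧ ¬p2) = min(0.28, 0.04) = 0.04
  (¬¬¬p1 ∧ (p1 ∧ ¬p2)) = min(0.72, 0.04) = 0.04
  Łukasiewicz value = 0.04
Difference: 0 − 0.04 = -0.04

-0.04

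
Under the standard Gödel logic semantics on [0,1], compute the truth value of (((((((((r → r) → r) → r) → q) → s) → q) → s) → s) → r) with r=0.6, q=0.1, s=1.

(r → r): 0.6 ≤ 0.6, so result = 1
((r → r) → r): 1 > 0.6, so result = 0.6
(((r → r) → r) → r): 0.6 ≤ 0.6, so result = 1
((((r → r) → r) → r) → q): 1 > 0.1, so result = 0.1
(((((r → r) → r) → r) → q) → s): 0.1 ≤ 1, so result = 1
((((((r → r) → r) → r) → q) → s) → q): 1 > 0.1, so result = 0.1
(((((((r → r) → r) → r) → q) → s) → q) → s): 0.1 ≤ 1, so result = 1
((((((((r → r) → r) → r) → q) → s) → q) → s) → s): 1 ≤ 1, so result = 1
(((((((((r → r) → r) → r) → q) → s) → q) → s) → s) → r): 1 > 0.6, so result = 0.6

0.60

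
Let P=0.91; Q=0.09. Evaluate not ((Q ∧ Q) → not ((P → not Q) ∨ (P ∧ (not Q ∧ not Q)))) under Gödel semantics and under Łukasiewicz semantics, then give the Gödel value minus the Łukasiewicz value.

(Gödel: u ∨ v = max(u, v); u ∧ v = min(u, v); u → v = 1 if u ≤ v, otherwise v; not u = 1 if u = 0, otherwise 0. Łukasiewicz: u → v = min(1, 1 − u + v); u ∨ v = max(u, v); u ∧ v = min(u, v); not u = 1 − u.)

-0.09

Gödel evaluation:
  (Q ∧ Q) = min(0.09, 0.09) = 0.09
  not Q: Gödel ¬ of 0.09 = 0 (operand ≠ 0)
  (P → not Q): 0.91 > 0, so result = 0
  not Q: Gödel ¬ of 0.09 = 0 (operand ≠ 0)
  not Q: Gödel ¬ of 0.09 = 0 (operand ≠ 0)
  (not Q ∧ not Q) = min(0, 0) = 0
  (P ∧ (not Q ∧ not Q)) = min(0.91, 0) = 0
  ((P → not Q) ∨ (P ∧ (not Q ∧ not Q))) = max(0, 0) = 0
  not ((P → not Q) ∨ (P ∧ (not Q ∧ not Q))): Gödel ¬ of 0 = 1 (operand is 0)
  ((Q ∧ Q) → not ((P → not Q) ∨ (P ∧ (not Q ∧ not Q)))): 0.09 ≤ 1, so result = 1
  not ((Q ∧ Q) → not ((P → not Q) ∨ (P ∧ (not Q ∧ not Q)))): Gödel ¬ of 1 = 0 (operand ≠ 0)
  Gödel value = 0
Łukasiewicz evaluation:
  (Q ∧ Q) = min(0.09, 0.09) = 0.09
  not Q: Łukasiewicz ¬ gives 1 − 0.09 = 0.91
  (P → not Q): min(1, 1 − 0.91 + 0.91) = 1
  not Q: Łukasiewicz ¬ gives 1 − 0.09 = 0.91
  not Q: Łukasiewicz ¬ gives 1 − 0.09 = 0.91
  (not Q ∧ not Q) = min(0.91, 0.91) = 0.91
  (P ∧ (not Q ∧ not Q)) = min(0.91, 0.91) = 0.91
  ((P → not Q) ∨ (P ∧ (not Q ∧ not Q))) = max(1, 0.91) = 1
  not ((P → not Q) ∨ (P ∧ (not Q ∧ not Q))): Łukasiewicz ¬ gives 1 − 1 = 0
  ((Q ∧ Q) → not ((P → not Q) ∨ (P ∧ (not Q ∧ not Q)))): min(1, 1 − 0.09 + 0) = 0.91
  not ((Q ∧ Q) → not ((P → not Q) ∨ (P ∧ (not Q ∧ not Q)))): Łukasiewicz ¬ gives 1 − 0.91 = 0.09
  Łukasiewicz value = 0.09
Difference: 0 − 0.09 = -0.09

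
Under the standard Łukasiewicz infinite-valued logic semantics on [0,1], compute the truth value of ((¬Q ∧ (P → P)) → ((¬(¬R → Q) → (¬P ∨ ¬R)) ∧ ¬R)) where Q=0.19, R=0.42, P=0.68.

¬Q: Łukasiewicz ¬ gives 1 − 0.19 = 0.81
(P → P): min(1, 1 − 0.68 + 0.68) = 1
(¬Q ∧ (P → P)) = min(0.81, 1) = 0.81
¬R: Łukasiewicz ¬ gives 1 − 0.42 = 0.58
(¬R → Q): min(1, 1 − 0.58 + 0.19) = 0.61
¬(¬R → Q): Łukasiewicz ¬ gives 1 − 0.61 = 0.39
¬P: Łukasiewicz ¬ gives 1 − 0.68 = 0.32
¬R: Łukasiewicz ¬ gives 1 − 0.42 = 0.58
(¬P ∨ ¬R) = max(0.32, 0.58) = 0.58
(¬(¬R → Q) → (¬P ∨ ¬R)): min(1, 1 − 0.39 + 0.58) = 1
¬R: Łukasiewicz ¬ gives 1 − 0.42 = 0.58
((¬(¬R → Q) → (¬P ∨ ¬R)) ∧ ¬R) = min(1, 0.58) = 0.58
((¬Q ∧ (P → P)) → ((¬(¬R → Q) → (¬P ∨ ¬R)) ∧ ¬R)): min(1, 1 − 0.81 + 0.58) = 0.77

0.77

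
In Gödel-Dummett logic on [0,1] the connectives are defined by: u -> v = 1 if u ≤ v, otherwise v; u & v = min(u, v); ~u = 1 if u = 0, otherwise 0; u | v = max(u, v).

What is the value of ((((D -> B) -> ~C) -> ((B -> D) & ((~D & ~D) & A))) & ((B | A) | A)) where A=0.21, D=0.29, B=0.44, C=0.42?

(D -> B): 0.29 ≤ 0.44, so result = 1
~C: Gödel ¬ of 0.42 = 0 (operand ≠ 0)
((D -> B) -> ~C): 1 > 0, so result = 0
(B -> D): 0.44 > 0.29, so result = 0.29
~D: Gödel ¬ of 0.29 = 0 (operand ≠ 0)
~D: Gödel ¬ of 0.29 = 0 (operand ≠ 0)
(~D & ~D) = min(0, 0) = 0
((~D & ~D) & A) = min(0, 0.21) = 0
((B -> D) & ((~D & ~D) & A)) = min(0.29, 0) = 0
(((D -> B) -> ~C) -> ((B -> D) & ((~D & ~D) & A))): 0 ≤ 0, so result = 1
(B | A) = max(0.44, 0.21) = 0.44
((B | A) | A) = max(0.44, 0.21) = 0.44
((((D -> B) -> ~C) -> ((B -> D) & ((~D & ~D) & A))) & ((B | A) | A)) = min(1, 0.44) = 0.44

0.44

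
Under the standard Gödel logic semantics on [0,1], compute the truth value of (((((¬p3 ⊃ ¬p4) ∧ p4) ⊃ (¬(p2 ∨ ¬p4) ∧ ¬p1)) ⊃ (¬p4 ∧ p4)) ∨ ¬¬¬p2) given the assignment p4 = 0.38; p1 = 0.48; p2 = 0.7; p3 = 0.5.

1.00

¬p3: Gödel ¬ of 0.5 = 0 (operand ≠ 0)
¬p4: Gödel ¬ of 0.38 = 0 (operand ≠ 0)
(¬p3 ⊃ ¬p4): 0 ≤ 0, so result = 1
((¬p3 ⊃ ¬p4) ∧ p4) = min(1, 0.38) = 0.38
¬p4: Gödel ¬ of 0.38 = 0 (operand ≠ 0)
(p2 ∨ ¬p4) = max(0.7, 0) = 0.7
¬(p2 ∨ ¬p4): Gödel ¬ of 0.7 = 0 (operand ≠ 0)
¬p1: Gödel ¬ of 0.48 = 0 (operand ≠ 0)
(¬(p2 ∨ ¬p4) ∧ ¬p1) = min(0, 0) = 0
(((¬p3 ⊃ ¬p4) ∧ p4) ⊃ (¬(p2 ∨ ¬p4) ∧ ¬p1)): 0.38 > 0, so result = 0
¬p4: Gödel ¬ of 0.38 = 0 (operand ≠ 0)
(¬p4 ∧ p4) = min(0, 0.38) = 0
((((¬p3 ⊃ ¬p4) ∧ p4) ⊃ (¬(p2 ∨ ¬p4) ∧ ¬p1)) ⊃ (¬p4 ∧ p4)): 0 ≤ 0, so result = 1
¬p2: Gödel ¬ of 0.7 = 0 (operand ≠ 0)
¬¬p2: Gödel ¬ of 0 = 1 (operand is 0)
¬¬¬p2: Gödel ¬ of 1 = 0 (operand ≠ 0)
(((((¬p3 ⊃ ¬p4) ∧ p4) ⊃ (¬(p2 ∨ ¬p4) ∧ ¬p1)) ⊃ (¬p4 ∧ p4)) ∨ ¬¬¬p2) = max(1, 0) = 1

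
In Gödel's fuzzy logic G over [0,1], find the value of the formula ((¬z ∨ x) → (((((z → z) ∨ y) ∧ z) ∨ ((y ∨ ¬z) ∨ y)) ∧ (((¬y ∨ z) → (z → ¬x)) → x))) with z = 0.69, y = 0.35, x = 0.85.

0.69

¬z: Gödel ¬ of 0.69 = 0 (operand ≠ 0)
(¬z ∨ x) = max(0, 0.85) = 0.85
(z → z): 0.69 ≤ 0.69, so result = 1
((z → z) ∨ y) = max(1, 0.35) = 1
(((z → z) ∨ y) ∧ z) = min(1, 0.69) = 0.69
¬z: Gödel ¬ of 0.69 = 0 (operand ≠ 0)
(y ∨ ¬z) = max(0.35, 0) = 0.35
((y ∨ ¬z) ∨ y) = max(0.35, 0.35) = 0.35
((((z → z) ∨ y) ∧ z) ∨ ((y ∨ ¬z) ∨ y)) = max(0.69, 0.35) = 0.69
¬y: Gödel ¬ of 0.35 = 0 (operand ≠ 0)
(¬y ∨ z) = max(0, 0.69) = 0.69
¬x: Gödel ¬ of 0.85 = 0 (operand ≠ 0)
(z → ¬x): 0.69 > 0, so result = 0
((¬y ∨ z) → (z → ¬x)): 0.69 > 0, so result = 0
(((¬y ∨ z) → (z → ¬x)) → x): 0 ≤ 0.85, so result = 1
(((((z → z) ∨ y) ∧ z) ∨ ((y ∨ ¬z) ∨ y)) ∧ (((¬y ∨ z) → (z → ¬x)) → x)) = min(0.69, 1) = 0.69
((¬z ∨ x) → (((((z → z) ∨ y) ∧ z) ∨ ((y ∨ ¬z) ∨ y)) ∧ (((¬y ∨ z) → (z → ¬x)) → x))): 0.85 > 0.69, so result = 0.69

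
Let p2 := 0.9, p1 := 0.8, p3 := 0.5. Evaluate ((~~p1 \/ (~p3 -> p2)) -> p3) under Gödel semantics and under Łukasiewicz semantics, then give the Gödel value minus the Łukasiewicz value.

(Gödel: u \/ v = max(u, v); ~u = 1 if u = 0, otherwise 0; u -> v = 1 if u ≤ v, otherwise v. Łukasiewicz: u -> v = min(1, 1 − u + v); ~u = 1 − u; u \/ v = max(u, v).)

0.00

Gödel evaluation:
  ~p1: Gödel ¬ of 0.8 = 0 (operand ≠ 0)
  ~~p1: Gödel ¬ of 0 = 1 (operand is 0)
  ~p3: Gödel ¬ of 0.5 = 0 (operand ≠ 0)
  (~p3 -> p2): 0 ≤ 0.9, so result = 1
  (~~p1 \/ (~p3 -> p2)) = max(1, 1) = 1
  ((~~p1 \/ (~p3 -> p2)) -> p3): 1 > 0.5, so result = 0.5
  Gödel value = 0.5
Łukasiewicz evaluation:
  ~p1: Łukasiewicz ¬ gives 1 − 0.8 = 0.2
  ~~p1: Łukasiewicz ¬ gives 1 − 0.2 = 0.8
  ~p3: Łukasiewicz ¬ gives 1 − 0.5 = 0.5
  (~p3 -> p2): min(1, 1 − 0.5 + 0.9) = 1
  (~~p1 \/ (~p3 -> p2)) = max(0.8, 1) = 1
  ((~~p1 \/ (~p3 -> p2)) -> p3): min(1, 1 − 1 + 0.5) = 0.5
  Łukasiewicz value = 0.5
Difference: 0.5 − 0.5 = 0.00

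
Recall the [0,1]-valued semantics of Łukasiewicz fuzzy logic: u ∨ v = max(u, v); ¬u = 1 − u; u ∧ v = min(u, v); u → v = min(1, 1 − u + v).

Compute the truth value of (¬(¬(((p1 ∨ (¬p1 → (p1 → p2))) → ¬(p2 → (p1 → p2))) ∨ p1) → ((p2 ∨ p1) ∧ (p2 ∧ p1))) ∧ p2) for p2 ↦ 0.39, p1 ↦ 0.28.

0.39

¬p1: Łukasiewicz ¬ gives 1 − 0.28 = 0.72
(p1 → p2): min(1, 1 − 0.28 + 0.39) = 1
(¬p1 → (p1 → p2)): min(1, 1 − 0.72 + 1) = 1
(p1 ∨ (¬p1 → (p1 → p2))) = max(0.28, 1) = 1
(p1 → p2): min(1, 1 − 0.28 + 0.39) = 1
(p2 → (p1 → p2)): min(1, 1 − 0.39 + 1) = 1
¬(p2 → (p1 → p2)): Łukasiewicz ¬ gives 1 − 1 = 0
((p1 ∨ (¬p1 → (p1 → p2))) → ¬(p2 → (p1 → p2))): min(1, 1 − 1 + 0) = 0
(((p1 ∨ (¬p1 → (p1 → p2))) → ¬(p2 → (p1 → p2))) ∨ p1) = max(0, 0.28) = 0.28
¬(((p1 ∨ (¬p1 → (p1 → p2))) → ¬(p2 → (p1 → p2))) ∨ p1): Łukasiewicz ¬ gives 1 − 0.28 = 0.72
(p2 ∨ p1) = max(0.39, 0.28) = 0.39
(p2 ∧ p1) = min(0.39, 0.28) = 0.28
((p2 ∨ p1) ∧ (p2 ∧ p1)) = min(0.39, 0.28) = 0.28
(¬(((p1 ∨ (¬p1 → (p1 → p2))) → ¬(p2 → (p1 → p2))) ∨ p1) → ((p2 ∨ p1) ∧ (p2 ∧ p1))): min(1, 1 − 0.72 + 0.28) = 0.56
¬(¬(((p1 ∨ (¬p1 → (p1 → p2))) → ¬(p2 → (p1 → p2))) ∨ p1) → ((p2 ∨ p1) ∧ (p2 ∧ p1))): Łukasiewicz ¬ gives 1 − 0.56 = 0.44
(¬(¬(((p1 ∨ (¬p1 → (p1 → p2))) → ¬(p2 → (p1 → p2))) ∨ p1) → ((p2 ∨ p1) ∧ (p2 ∧ p1))) ∧ p2) = min(0.44, 0.39) = 0.39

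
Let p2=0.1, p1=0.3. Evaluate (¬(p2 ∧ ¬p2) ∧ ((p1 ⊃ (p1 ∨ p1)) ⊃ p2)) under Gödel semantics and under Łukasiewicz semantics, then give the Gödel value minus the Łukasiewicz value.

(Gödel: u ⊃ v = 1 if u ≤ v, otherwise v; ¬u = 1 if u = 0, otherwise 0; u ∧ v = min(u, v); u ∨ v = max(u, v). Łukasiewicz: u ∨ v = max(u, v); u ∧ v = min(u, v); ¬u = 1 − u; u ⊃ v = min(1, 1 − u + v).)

0.00

Gödel evaluation:
  ¬p2: Gödel ¬ of 0.1 = 0 (operand ≠ 0)
  (p2 ∧ ¬p2) = min(0.1, 0) = 0
  ¬(p2 ∧ ¬p2): Gödel ¬ of 0 = 1 (operand is 0)
  (p1 ∨ p1) = max(0.3, 0.3) = 0.3
  (p1 ⊃ (p1 ∨ p1)): 0.3 ≤ 0.3, so result = 1
  ((p1 ⊃ (p1 ∨ p1)) ⊃ p2): 1 > 0.1, so result = 0.1
  (¬(p2 ∧ ¬p2) ∧ ((p1 ⊃ (p1 ∨ p1)) ⊃ p2)) = min(1, 0.1) = 0.1
  Gödel value = 0.1
Łukasiewicz evaluation:
  ¬p2: Łukasiewicz ¬ gives 1 − 0.1 = 0.9
  (p2 ∧ ¬p2) = min(0.1, 0.9) = 0.1
  ¬(p2 ∧ ¬p2): Łukasiewicz ¬ gives 1 − 0.1 = 0.9
  (p1 ∨ p1) = max(0.3, 0.3) = 0.3
  (p1 ⊃ (p1 ∨ p1)): min(1, 1 − 0.3 + 0.3) = 1
  ((p1 ⊃ (p1 ∨ p1)) ⊃ p2): min(1, 1 − 1 + 0.1) = 0.1
  (¬(p2 ∧ ¬p2) ∧ ((p1 ⊃ (p1 ∨ p1)) ⊃ p2)) = min(0.9, 0.1) = 0.1
  Łukasiewicz value = 0.1
Difference: 0.1 − 0.1 = 0.00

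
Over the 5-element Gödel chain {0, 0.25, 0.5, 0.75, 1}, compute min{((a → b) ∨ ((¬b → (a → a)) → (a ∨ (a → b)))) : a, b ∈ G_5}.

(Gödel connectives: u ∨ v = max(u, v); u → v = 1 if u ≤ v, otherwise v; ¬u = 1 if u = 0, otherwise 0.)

The minimum is attained at a = 0.25, b = 0:
  (a → b): 0.25 > 0, so result = 0
  ¬b: Gödel ¬ of 0 = 1 (operand is 0)
  (a → a): 0.25 ≤ 0.25, so result = 1
  (¬b → (a → a)): 1 ≤ 1, so result = 1
  (a → b): 0.25 > 0, so result = 0
  (a ∨ (a → b)) = max(0.25, 0) = 0.25
  ((¬b → (a → a)) → (a ∨ (a → b))): 1 > 0.25, so result = 0.25
  ((a → b) ∨ ((¬b → (a → a)) → (a ∨ (a → b)))) = max(0, 0.25) = 0.25
Checking all 25 assignments confirms none give a value below 0.25.

0.25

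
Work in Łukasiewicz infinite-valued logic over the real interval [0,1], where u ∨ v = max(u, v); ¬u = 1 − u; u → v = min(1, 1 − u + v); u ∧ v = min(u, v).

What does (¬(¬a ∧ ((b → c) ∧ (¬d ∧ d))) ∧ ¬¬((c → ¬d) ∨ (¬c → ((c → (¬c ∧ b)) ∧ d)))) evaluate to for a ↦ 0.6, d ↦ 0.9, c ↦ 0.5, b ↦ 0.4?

¬a: Łukasiewicz ¬ gives 1 − 0.6 = 0.4
(b → c): min(1, 1 − 0.4 + 0.5) = 1
¬d: Łukasiewicz ¬ gives 1 − 0.9 = 0.1
(¬d ∧ d) = min(0.1, 0.9) = 0.1
((b → c) ∧ (¬d ∧ d)) = min(1, 0.1) = 0.1
(¬a ∧ ((b → c) ∧ (¬d ∧ d))) = min(0.4, 0.1) = 0.1
¬(¬a ∧ ((b → c) ∧ (¬d ∧ d))): Łukasiewicz ¬ gives 1 − 0.1 = 0.9
¬d: Łukasiewicz ¬ gives 1 − 0.9 = 0.1
(c → ¬d): min(1, 1 − 0.5 + 0.1) = 0.6
¬c: Łukasiewicz ¬ gives 1 − 0.5 = 0.5
¬c: Łukasiewicz ¬ gives 1 − 0.5 = 0.5
(¬c ∧ b) = min(0.5, 0.4) = 0.4
(c → (¬c ∧ b)): min(1, 1 − 0.5 + 0.4) = 0.9
((c → (¬c ∧ b)) ∧ d) = min(0.9, 0.9) = 0.9
(¬c → ((c → (¬c ∧ b)) ∧ d)): min(1, 1 − 0.5 + 0.9) = 1
((c → ¬d) ∨ (¬c → ((c → (¬c ∧ b)) ∧ d))) = max(0.6, 1) = 1
¬((c → ¬d) ∨ (¬c → ((c → (¬c ∧ b)) ∧ d))): Łukasiewicz ¬ gives 1 − 1 = 0
¬¬((c → ¬d) ∨ (¬c → ((c → (¬c ∧ b)) ∧ d))): Łukasiewicz ¬ gives 1 − 0 = 1
(¬(¬a ∧ ((b → c) ∧ (¬d ∧ d))) ∧ ¬¬((c → ¬d) ∨ (¬c → ((c → (¬c ∧ b)) ∧ d)))) = min(0.9, 1) = 0.9

0.90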